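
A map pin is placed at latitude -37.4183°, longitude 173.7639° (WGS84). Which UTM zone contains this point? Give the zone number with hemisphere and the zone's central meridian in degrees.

Zone 59S, central meridian 171°

UTM zone = ⌊(λ + 180)/6⌋ + 1; 173.7639° ∈ [168°, 174°) → zone 59.
Hemisphere: S (φ < 0).
Central meridian λ₀ = 6×59 − 183 = 171°.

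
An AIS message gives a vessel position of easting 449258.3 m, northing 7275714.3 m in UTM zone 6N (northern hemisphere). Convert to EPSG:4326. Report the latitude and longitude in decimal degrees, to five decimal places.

Zone 6N: λ₀ = -147°, k₀ = 0.9996, false easting 500000 m.
Meridian distance M = (N − FN)/k₀ = 7278625.8 m.
Inverse transverse Mercator on WGS84 gives φ = 65.59950024°, λ = -148.10079895°.

lat 65.59950°, lon -148.10080°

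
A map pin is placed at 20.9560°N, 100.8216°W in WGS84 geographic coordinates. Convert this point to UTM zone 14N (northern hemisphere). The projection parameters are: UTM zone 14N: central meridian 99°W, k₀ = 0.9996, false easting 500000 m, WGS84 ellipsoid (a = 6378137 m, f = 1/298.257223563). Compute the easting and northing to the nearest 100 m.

E 310600 m, N 2318400 m

Zone 14 central meridian λ₀ = 6×14 − 183 = -99°; Δλ = -1.8216°.
Transverse Mercator on WGS84 with k₀ = 0.9996 gives E = 310603.940 m, N = 2318355.092 m.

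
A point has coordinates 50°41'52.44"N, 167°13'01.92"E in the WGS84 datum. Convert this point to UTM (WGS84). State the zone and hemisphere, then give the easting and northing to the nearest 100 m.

Zone 58N: E 656600 m, N 5618600 m

Longitude 167.2172° lies in the 6° band [162°, 168°), giving zone 58; latitude is north of the equator, so 58N.
Zone 58 central meridian λ₀ = 6×58 − 183 = 165°; Δλ = +2.2172°.
Transverse Mercator on WGS84 with k₀ = 0.9996 gives E = 656580.468 m, N = 5618576.011 m.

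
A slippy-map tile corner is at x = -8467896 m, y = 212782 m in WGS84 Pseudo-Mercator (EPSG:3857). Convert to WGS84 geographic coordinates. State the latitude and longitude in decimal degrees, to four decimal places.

lat 1.9111°, lon -76.0684°

R = 6378137 m. λ = x/R = -76.06840401°.
φ = 2·arctan(exp(y/R)) − 90° = 2·arctan(1.03392) − 90° = 1.91109876°.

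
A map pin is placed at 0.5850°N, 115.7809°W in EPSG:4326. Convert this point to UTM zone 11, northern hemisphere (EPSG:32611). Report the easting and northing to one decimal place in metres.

E 635658.6 m, N 64674.8 m

Zone 11 central meridian λ₀ = 6×11 − 183 = -117°; Δλ = +1.2191°.
Transverse Mercator on WGS84 with k₀ = 0.9996 gives E = 635658.587 m, N = 64674.837 m.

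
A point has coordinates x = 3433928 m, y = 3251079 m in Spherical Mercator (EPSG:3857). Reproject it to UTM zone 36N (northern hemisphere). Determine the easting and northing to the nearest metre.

E 288365 m, N 3100920 m

Web Mercator inverse (R = 6378137 m) → φ = 28.01669650°, λ = 30.84750007°.
UTM 36N forward: E = 288365.392 m, N = 3100919.843 m.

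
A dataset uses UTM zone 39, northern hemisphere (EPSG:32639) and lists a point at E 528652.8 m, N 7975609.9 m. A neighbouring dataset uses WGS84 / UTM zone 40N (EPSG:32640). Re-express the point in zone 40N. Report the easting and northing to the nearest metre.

E 320562 m, N 7983121 m

UTM 39N → geographic: φ = 71.87880001°, λ = 51.82540113°.
UTM 40N (λ₀ = 57°) forward: E = 320562.069 m, N = 7983120.965 m.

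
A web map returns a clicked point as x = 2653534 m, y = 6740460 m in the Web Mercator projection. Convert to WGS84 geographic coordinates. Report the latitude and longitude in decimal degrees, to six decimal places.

R = 6378137 m. λ = x/R = 23.83710149°.
φ = 2·arctan(exp(y/R)) − 90° = 2·arctan(2.87717) − 90° = 51.66879795°.

lat 51.668798°, lon 23.837101°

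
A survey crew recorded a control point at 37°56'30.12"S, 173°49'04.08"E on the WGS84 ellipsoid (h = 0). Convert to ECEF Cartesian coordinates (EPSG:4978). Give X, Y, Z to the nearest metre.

WGS84: a = 6378137 m, e² = 0.006694380; N(φ) = a/√(1−e²sin²φ) = 6386223.322 m.
X = (N+h)·cosφ·cosλ = -5007121.303 m; Y = (N+h)·cosφ·sinλ = 542373.583 m; Z = (N(1−e²)+h)·sinφ = -3900342.676 m.

X -5007121 m, Y 542374 m, Z -3900343 m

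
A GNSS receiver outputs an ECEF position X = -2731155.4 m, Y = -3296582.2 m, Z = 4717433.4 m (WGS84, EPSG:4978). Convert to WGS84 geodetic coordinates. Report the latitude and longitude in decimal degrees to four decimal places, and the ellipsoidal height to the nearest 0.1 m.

lat 47.9683°, lon -129.6411°, h 3926.2 m

λ = atan2(Y, X) = -129.64109946°; p = √(X²+Y²) = 4280965.3 m.
Bowring's method on WGS84 (a = 6378137 m, b = 6356752.314 m) gives φ = 47.96829989°, h = 3926.229 m.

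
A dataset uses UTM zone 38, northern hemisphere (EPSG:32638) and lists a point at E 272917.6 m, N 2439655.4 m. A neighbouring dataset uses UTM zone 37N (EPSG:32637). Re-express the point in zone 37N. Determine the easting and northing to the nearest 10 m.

E 892290 m, N 2442910 m

UTM 38N → geographic: φ = 22.04690008°, λ = 42.79970031°.
UTM 37N (λ₀ = 39°) forward: E = 892287.114 m, N = 2442905.731 m.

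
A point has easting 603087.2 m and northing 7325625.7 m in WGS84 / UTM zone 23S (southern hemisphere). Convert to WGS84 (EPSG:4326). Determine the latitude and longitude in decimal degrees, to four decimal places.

lat -24.1786°, lon -43.9851°

Zone 23S: λ₀ = -45°, k₀ = 0.9996, false easting 500000 m, false northing 10000000 m.
Meridian distance M = (N − FN)/k₀ = -2675444.5 m.
Inverse transverse Mercator on WGS84 gives φ = -24.17860042°, λ = -43.98510014°.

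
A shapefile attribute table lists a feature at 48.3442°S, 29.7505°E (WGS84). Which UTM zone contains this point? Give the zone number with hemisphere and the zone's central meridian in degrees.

UTM zone = ⌊(λ + 180)/6⌋ + 1; 29.7505° ∈ [24°, 30°) → zone 35.
Hemisphere: S (φ < 0).
Central meridian λ₀ = 6×35 − 183 = 27°.

Zone 35S, central meridian 27°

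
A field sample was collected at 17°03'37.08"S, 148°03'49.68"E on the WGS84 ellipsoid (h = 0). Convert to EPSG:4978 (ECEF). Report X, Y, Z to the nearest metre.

X -5176040 m, Y 3226340 m, Z -1859214 m

WGS84: a = 6378137 m, e² = 0.006694380; N(φ) = a/√(1−e²sin²φ) = 6379975.303 m.
X = (N+h)·cosφ·cosλ = -5176039.768 m; Y = (N+h)·cosφ·sinλ = 3226340.086 m; Z = (N(1−e²)+h)·sinφ = -1859214.162 m.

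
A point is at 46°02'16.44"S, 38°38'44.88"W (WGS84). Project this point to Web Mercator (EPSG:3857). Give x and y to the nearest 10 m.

Web Mercator is spherical with R = a = 6378137 m.
x = R·λ = 6378137 × -0.674496452 = -4302030.777 m.
y = R·ln tan(π/4 + φ/2) = 6378137 × -0.907228052 = -5786424.803 m.

x -4302030 m, y -5786420 m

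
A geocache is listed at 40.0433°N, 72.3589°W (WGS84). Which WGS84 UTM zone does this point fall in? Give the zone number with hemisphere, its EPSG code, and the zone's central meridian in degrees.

Zone 18N (EPSG:32618), central meridian -75°

UTM zone = ⌊(λ + 180)/6⌋ + 1; -72.3589° ∈ [-78°, -72°) → zone 18.
Hemisphere: N (φ ≥ 0).
Central meridian λ₀ = 6×18 − 183 = -75°.
EPSG code: 32618.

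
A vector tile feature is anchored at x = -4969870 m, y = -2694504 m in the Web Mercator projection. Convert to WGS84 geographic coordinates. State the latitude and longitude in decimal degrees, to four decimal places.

lat -23.5157°, lon -44.6451°

R = 6378137 m. λ = x/R = -44.64510181°.
φ = 2·arctan(exp(y/R)) − 90° = 2·arctan(0.65543) − 90° = -23.51569906°.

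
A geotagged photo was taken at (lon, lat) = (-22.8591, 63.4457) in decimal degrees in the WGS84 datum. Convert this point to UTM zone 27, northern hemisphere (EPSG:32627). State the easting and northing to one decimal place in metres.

E 407280.1 m, N 7036595.1 m

Zone 27 central meridian λ₀ = 6×27 − 183 = -21°; Δλ = -1.8591°.
Transverse Mercator on WGS84 with k₀ = 0.9996 gives E = 407280.149 m, N = 7036595.119 m.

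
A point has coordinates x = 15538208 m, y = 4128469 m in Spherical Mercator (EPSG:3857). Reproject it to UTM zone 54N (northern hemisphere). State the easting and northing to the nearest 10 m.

E 370200 m, N 3845020 m

Web Mercator inverse (R = 6378137 m) → φ = 34.73900287°, λ = 139.58209734°.
UTM 54N forward: E = 370199.864 m, N = 3845015.419 m.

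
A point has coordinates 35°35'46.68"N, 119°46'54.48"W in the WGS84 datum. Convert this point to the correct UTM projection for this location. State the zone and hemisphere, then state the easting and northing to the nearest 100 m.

Zone 11N: E 248000 m, N 3942700 m

Longitude -119.7818° lies in the 6° band [-120°, -114°), giving zone 11; latitude is north of the equator, so 11N.
Zone 11 central meridian λ₀ = 6×11 − 183 = -117°; Δλ = -2.7818°.
Transverse Mercator on WGS84 with k₀ = 0.9996 gives E = 247979.222 m, N = 3942736.478 m.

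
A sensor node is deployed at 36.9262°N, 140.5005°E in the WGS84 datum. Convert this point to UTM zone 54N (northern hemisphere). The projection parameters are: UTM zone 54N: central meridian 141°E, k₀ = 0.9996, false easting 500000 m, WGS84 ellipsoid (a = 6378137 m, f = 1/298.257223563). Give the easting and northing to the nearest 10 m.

Zone 54 central meridian λ₀ = 6×54 − 183 = 141°; Δλ = -0.4995°.
Transverse Mercator on WGS84 with k₀ = 0.9996 gives E = 455513.380 m, N = 4086802.051 m.

E 455510 m, N 4086800 m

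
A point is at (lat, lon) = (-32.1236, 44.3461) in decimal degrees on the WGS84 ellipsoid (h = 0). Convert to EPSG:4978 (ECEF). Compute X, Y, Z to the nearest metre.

WGS84: a = 6378137 m, e² = 0.006694380; N(φ) = a/√(1−e²sin²φ) = 6384182.081 m.
X = (N+h)·cosφ·cosλ = 3866555.573 m; Y = (N+h)·cosφ·sinλ = 3779291.959 m; Z = (N(1−e²)+h)·sinφ = -3372046.721 m.

X 3866556 m, Y 3779292 m, Z -3372047 m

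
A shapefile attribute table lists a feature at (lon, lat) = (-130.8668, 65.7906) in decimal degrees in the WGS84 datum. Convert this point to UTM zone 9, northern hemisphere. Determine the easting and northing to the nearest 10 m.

Zone 9 central meridian λ₀ = 6×9 − 183 = -129°; Δλ = -1.8668°.
Transverse Mercator on WGS84 with k₀ = 0.9996 gives E = 414588.237 m, N = 7297839.259 m.

E 414590 m, N 7297840 m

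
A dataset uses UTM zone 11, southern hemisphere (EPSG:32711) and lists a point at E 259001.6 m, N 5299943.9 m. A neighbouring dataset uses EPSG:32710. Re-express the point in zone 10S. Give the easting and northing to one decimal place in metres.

UTM 11S → geographic: φ = -42.41539983°, λ = -119.92900001°.
UTM 10S (λ₀ = -123°) forward: E = 752683.170 m, N = 5299530.852 m.

E 752683.2 m, N 5299530.9 m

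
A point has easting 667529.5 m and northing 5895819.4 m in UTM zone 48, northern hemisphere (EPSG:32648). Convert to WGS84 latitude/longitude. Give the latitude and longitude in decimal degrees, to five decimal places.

Zone 48N: λ₀ = 105°, k₀ = 0.9996, false easting 500000 m.
Meridian distance M = (N − FN)/k₀ = 5898178.7 m.
Inverse transverse Mercator on WGS84 gives φ = 53.18530043°, λ = 107.50729998°.

lat 53.18530°, lon 107.50730°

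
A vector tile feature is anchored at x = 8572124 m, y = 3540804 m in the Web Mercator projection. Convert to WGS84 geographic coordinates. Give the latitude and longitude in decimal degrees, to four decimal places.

lat 30.2894°, lon 77.0047°

R = 6378137 m. λ = x/R = 77.00470007°.
φ = 2·arctan(exp(y/R)) − 90° = 2·arctan(1.74220) − 90° = 30.28939984°.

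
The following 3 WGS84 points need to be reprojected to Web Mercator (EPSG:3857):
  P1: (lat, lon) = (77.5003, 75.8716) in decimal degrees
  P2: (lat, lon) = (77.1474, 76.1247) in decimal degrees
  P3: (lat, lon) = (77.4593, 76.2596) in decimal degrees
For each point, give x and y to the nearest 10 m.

Web Mercator: x = R·λ, y = R·ln tan(π/4+φ/2), R = 6378137 m.
P1 (77.5003°, 75.8716°) → (8445987.878, 14106476.306) m.
P2 (77.1474°, 76.1247°) → (8474162.841, 13927442.646) m.
P3 (77.4593°, 76.2596°) → (8489179.840, 14085422.596) m.

P1: x 8445990 m, y 14106480 m; P2: x 8474160 m, y 13927440 m; P3: x 8489180 m, y 14085420 m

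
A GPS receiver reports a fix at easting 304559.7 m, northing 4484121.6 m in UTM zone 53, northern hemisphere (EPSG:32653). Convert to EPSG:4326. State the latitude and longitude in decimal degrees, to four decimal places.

Zone 53N: λ₀ = 135°, k₀ = 0.9996, false easting 500000 m.
Meridian distance M = (N − FN)/k₀ = 4485916.0 m.
Inverse transverse Mercator on WGS84 gives φ = 40.48479962°, λ = 132.69409978°.

lat 40.4848°, lon 132.6941°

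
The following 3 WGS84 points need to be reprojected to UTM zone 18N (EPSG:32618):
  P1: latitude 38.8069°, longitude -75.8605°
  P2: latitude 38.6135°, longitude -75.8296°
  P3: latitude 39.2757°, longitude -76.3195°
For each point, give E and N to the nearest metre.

UTM zone 18N: λ₀ = -75°, k₀ = 0.9996.
P1 (38.8069°, -75.8605°) → (425285.081, 4295700.051) m.
P2 (38.6135°, -75.8296°) → (427773.740, 4274214.016) m.
P3 (39.2757°, -76.3195°) → (386184.897, 4348201.768) m.

P1: E 425285 m, N 4295700 m; P2: E 427774 m, N 4274214 m; P3: E 386185 m, N 4348202 m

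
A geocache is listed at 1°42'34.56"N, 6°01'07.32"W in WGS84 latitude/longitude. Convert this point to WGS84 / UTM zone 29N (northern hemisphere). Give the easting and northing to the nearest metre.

Zone 29 central meridian λ₀ = 6×29 − 183 = -9°; Δλ = +2.9813°.
Transverse Mercator on WGS84 with k₀ = 0.9996 gives E = 831747.843 m, N = 189220.402 m.

E 831748 m, N 189220 m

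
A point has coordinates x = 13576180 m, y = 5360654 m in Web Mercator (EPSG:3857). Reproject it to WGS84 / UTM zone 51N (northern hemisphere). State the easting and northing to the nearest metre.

E 415420 m, N 4796769 m

Web Mercator inverse (R = 6378137 m) → φ = 43.31900238°, λ = 121.95689994°.
UTM 51N forward: E = 415419.512 m, N = 4796768.698 m.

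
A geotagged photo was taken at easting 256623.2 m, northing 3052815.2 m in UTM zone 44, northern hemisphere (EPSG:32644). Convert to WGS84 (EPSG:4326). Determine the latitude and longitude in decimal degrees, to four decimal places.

Zone 44N: λ₀ = 81°, k₀ = 0.9996, false easting 500000 m.
Meridian distance M = (N − FN)/k₀ = 3054036.8 m.
Inverse transverse Mercator on WGS84 gives φ = 27.57740018°, λ = 78.53469978°.

lat 27.5774°, lon 78.5347°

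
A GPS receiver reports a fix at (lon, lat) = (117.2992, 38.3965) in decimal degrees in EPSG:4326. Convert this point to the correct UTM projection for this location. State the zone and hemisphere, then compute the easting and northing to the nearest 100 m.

Longitude 117.2992° lies in the 6° band [114°, 120°), giving zone 50; latitude is north of the equator, so 50N.
Zone 50 central meridian λ₀ = 6×50 − 183 = 117°; Δλ = +0.2992°.
Transverse Mercator on WGS84 with k₀ = 0.9996 gives E = 526126.922 m, N = 4249851.378 m.

Zone 50N: E 526100 m, N 4249900 m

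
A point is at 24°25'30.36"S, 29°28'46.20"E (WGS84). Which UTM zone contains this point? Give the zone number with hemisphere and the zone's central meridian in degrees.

UTM zone = ⌊(λ + 180)/6⌋ + 1; 29.4795° ∈ [24°, 30°) → zone 35.
Hemisphere: S (φ < 0).
Central meridian λ₀ = 6×35 − 183 = 27°.

Zone 35S, central meridian 27°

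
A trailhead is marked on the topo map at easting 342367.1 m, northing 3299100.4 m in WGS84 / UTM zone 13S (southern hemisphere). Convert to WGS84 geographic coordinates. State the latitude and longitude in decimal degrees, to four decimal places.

Zone 13S: λ₀ = -105°, k₀ = 0.9996, false easting 500000 m, false northing 10000000 m.
Meridian distance M = (N − FN)/k₀ = -6703581.0 m.
Inverse transverse Mercator on WGS84 gives φ = -60.41359963°, λ = -107.86250045°.

lat -60.4136°, lon -107.8625°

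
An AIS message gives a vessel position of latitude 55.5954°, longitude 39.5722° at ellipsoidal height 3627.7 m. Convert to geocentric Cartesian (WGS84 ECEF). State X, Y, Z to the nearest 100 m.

X 2785900 m, Y 2302400 m, Z 5242100 m

WGS84: a = 6378137 m, e² = 0.006694380; N(φ) = a/√(1−e²sin²φ) = 6392719.813 m.
X = (N+h)·cosφ·cosλ = 2785867.117 m; Y = (N+h)·cosφ·sinλ = 2302393.838 m; Z = (N(1−e²)+h)·sinφ = 5242113.492 m.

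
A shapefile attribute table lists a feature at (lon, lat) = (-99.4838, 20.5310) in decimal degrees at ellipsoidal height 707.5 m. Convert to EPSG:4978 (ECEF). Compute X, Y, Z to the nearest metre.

X -984681 m, Y -5894457 m, Z 2223091 m

WGS84: a = 6378137 m, e² = 0.006694380; N(φ) = a/√(1−e²sin²φ) = 6380764.538 m.
X = (N+h)·cosφ·cosλ = -984680.582 m; Y = (N+h)·cosφ·sinλ = -5894456.864 m; Z = (N(1−e²)+h)·sinφ = 2223091.494 m.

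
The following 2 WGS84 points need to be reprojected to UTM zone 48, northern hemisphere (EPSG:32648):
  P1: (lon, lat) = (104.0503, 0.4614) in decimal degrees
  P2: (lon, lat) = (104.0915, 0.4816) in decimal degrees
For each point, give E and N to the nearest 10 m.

P1: E 394320 m, N 51010 m; P2: E 398910 m, N 53240 m

UTM zone 48N: λ₀ = 105°, k₀ = 0.9996.
P1 (0.4614°, 104.0503°) → (394320.700, 51005.628) m.
P2 (0.4816°, 104.0915°) → (398905.979, 53238.020) m.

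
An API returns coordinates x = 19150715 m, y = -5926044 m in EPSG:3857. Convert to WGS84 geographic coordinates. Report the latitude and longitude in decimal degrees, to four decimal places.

lat -46.9017°, lon 172.0338°

R = 6378137 m. λ = x/R = 172.03379986°.
φ = 2·arctan(exp(y/R)) − 90° = 2·arctan(0.39490) − 90° = -46.90170157°.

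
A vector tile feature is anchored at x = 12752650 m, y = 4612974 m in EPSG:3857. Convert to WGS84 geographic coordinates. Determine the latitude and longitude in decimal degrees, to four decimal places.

R = 6378137 m. λ = x/R = 114.55900408°.
φ = 2·arctan(exp(y/R)) − 90° = 2·arctan(2.06112) − 90° = 38.23709683°.

lat 38.2371°, lon 114.5590°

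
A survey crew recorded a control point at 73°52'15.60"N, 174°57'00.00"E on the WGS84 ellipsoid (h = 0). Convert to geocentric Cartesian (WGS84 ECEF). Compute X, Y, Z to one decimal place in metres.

WGS84: a = 6378137 m, e² = 0.006694380; N(φ) = a/√(1−e²sin²φ) = 6397930.030 m.
X = (N+h)·cosφ·cosλ = -1770451.584 m; Y = (N+h)·cosφ·sinλ = 156451.399 m; Z = (N(1−e²)+h)·sinφ = 6104954.670 m.

X -1770451.6 m, Y 156451.4 m, Z 6104954.7 m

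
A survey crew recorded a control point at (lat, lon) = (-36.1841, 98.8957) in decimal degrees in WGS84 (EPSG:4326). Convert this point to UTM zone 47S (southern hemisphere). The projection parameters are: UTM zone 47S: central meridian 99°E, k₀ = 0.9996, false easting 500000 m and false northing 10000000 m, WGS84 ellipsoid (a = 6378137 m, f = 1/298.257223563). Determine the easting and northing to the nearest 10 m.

Zone 47 central meridian λ₀ = 6×47 − 183 = 99°; Δλ = -0.1043°.
Transverse Mercator on WGS84 with k₀ = 0.9996 gives E = 490621.585 m, N = 5995626.812 m.

E 490620 m, N 5995630 m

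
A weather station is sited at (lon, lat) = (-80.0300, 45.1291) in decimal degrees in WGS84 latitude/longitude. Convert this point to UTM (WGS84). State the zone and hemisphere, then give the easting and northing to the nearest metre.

Longitude -80.0300° lies in the 6° band [-84°, -78°), giving zone 17; latitude is north of the equator, so 17N.
Zone 17 central meridian λ₀ = 6×17 − 183 = -81°; Δλ = +0.9700°.
Transverse Mercator on WGS84 with k₀ = 0.9996 gives E = 576278.950 m, N = 4997749.558 m.

Zone 17N: E 576279 m, N 4997750 m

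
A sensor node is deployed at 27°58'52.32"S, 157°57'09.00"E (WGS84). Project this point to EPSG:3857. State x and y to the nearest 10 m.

Web Mercator is spherical with R = a = 6378137 m.
x = R·λ = 6378137 × 2.756791187 = 17583191.870 m.
y = R·ln tan(π/4 + φ/2) = 6378137 × -0.509020698 = -3246603.746 m.

x 17583190 m, y -3246600 m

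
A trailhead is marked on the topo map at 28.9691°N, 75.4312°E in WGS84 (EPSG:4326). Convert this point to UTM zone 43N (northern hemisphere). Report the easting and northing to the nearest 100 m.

Zone 43 central meridian λ₀ = 6×43 − 183 = 75°; Δλ = +0.4312°.
Transverse Mercator on WGS84 with k₀ = 0.9996 gives E = 542011.548 m, N = 3204638.737 m.

E 542000 m, N 3204600 m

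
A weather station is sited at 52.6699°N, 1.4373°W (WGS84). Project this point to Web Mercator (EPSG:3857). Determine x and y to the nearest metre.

Web Mercator is spherical with R = a = 6378137 m.
x = R·λ = 6378137 × -0.025085617 = -159999.504 m.
y = R·ln tan(π/4 + φ/2) = 6378137 × 1.085296577 = 6922170.254 m.

x -160000 m, y 6922170 m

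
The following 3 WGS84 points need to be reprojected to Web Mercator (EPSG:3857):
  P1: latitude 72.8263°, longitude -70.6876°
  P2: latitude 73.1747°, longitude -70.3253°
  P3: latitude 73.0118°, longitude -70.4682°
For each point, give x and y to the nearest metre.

Web Mercator: x = R·λ, y = R·ln tan(π/4+φ/2), R = 6378137 m.
P1 (72.8263°, -70.6876°) → (-7868907.637, 12057667.907) m.
P2 (73.1747°, -70.3253°) → (-7828576.586, 12190328.337) m.
P3 (73.0118°, -70.4682°) → (-7844484.141, 12127972.239) m.

P1: x -7868908 m, y 12057668 m; P2: x -7828577 m, y 12190328 m; P3: x -7844484 m, y 12127972 m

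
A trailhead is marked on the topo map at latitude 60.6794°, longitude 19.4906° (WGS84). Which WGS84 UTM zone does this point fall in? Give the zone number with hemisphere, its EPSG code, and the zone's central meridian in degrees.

Zone 34N (EPSG:32634), central meridian 21°

UTM zone = ⌊(λ + 180)/6⌋ + 1; 19.4906° ∈ [18°, 24°) → zone 34.
Hemisphere: N (φ ≥ 0).
Central meridian λ₀ = 6×34 − 183 = 21°.
EPSG code: 32634.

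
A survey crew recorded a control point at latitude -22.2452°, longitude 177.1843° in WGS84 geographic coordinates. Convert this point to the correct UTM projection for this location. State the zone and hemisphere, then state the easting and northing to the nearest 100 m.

Longitude 177.1843° lies in the 6° band [174°, 180°), giving zone 60; latitude is south of the equator, so 60S.
Zone 60 central meridian λ₀ = 6×60 − 183 = 177°; Δλ = +0.1843°.
Transverse Mercator on WGS84 with k₀ = 0.9996 gives E = 518990.748 m, N = 7540020.870 m.

Zone 60S: E 519000 m, N 7540000 m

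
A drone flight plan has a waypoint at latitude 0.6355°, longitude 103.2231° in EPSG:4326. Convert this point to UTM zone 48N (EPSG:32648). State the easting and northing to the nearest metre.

E 302256 m, N 70276 m

Zone 48 central meridian λ₀ = 6×48 − 183 = 105°; Δλ = -1.7769°.
Transverse Mercator on WGS84 with k₀ = 0.9996 gives E = 302255.693 m, N = 70275.891 m.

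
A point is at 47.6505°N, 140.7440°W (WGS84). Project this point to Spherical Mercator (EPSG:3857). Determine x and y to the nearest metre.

x -15667550 m, y 6048906 m

Web Mercator is spherical with R = a = 6378137 m.
x = R·λ = 6378137 × -2.456446202 = -15667550.412 m.
y = R·ln tan(π/4 + φ/2) = 6378137 × 0.948381353 = 6048906.199 m.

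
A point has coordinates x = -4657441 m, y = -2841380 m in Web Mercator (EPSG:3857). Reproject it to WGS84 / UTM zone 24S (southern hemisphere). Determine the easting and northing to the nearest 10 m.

Web Mercator inverse (R = 6378137 m) → φ = -24.71990271°, λ = -41.83850435°.
UTM 24S forward: E = 212844.499 m, N = 7263090.270 m.

E 212840 m, N 7263090 m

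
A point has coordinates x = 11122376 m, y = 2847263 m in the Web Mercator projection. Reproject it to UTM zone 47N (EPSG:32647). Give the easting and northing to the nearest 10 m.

E 592410 m, N 2739560 m

Web Mercator inverse (R = 6378137 m) → φ = 24.76789851°, λ = 99.91400357°.
UTM 47N forward: E = 592406.906 m, N = 2739556.681 m.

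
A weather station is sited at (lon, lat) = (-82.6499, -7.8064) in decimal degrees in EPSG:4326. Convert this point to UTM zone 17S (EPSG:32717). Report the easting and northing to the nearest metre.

Zone 17 central meridian λ₀ = 6×17 − 183 = -81°; Δλ = -1.6499°.
Transverse Mercator on WGS84 with k₀ = 0.9996 gives E = 318073.237 m, N = 9136748.972 m.

E 318073 m, N 9136749 m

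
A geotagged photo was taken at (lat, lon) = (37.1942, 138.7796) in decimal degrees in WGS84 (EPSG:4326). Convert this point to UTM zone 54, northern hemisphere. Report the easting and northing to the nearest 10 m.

Zone 54 central meridian λ₀ = 6×54 − 183 = 141°; Δλ = -2.2204°.
Transverse Mercator on WGS84 with k₀ = 0.9996 gives E = 302927.716 m, N = 4118725.037 m.

E 302930 m, N 4118730 m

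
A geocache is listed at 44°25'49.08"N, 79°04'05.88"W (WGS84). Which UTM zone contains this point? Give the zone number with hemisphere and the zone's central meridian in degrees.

UTM zone = ⌊(λ + 180)/6⌋ + 1; -79.0683° ∈ [-84°, -78°) → zone 17.
Hemisphere: N (φ ≥ 0).
Central meridian λ₀ = 6×17 − 183 = -81°.

Zone 17N, central meridian -81°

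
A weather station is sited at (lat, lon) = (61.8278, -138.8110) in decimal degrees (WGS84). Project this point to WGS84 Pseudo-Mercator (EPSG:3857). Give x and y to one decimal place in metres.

x -15452369.8 m, y 8818426.2 m

Web Mercator is spherical with R = a = 6378137 m.
x = R·λ = 6378137 × -2.422708988 = -15452369.837 m.
y = R·ln tan(π/4 + φ/2) = 6378137 × 1.382602197 = 8818426.230 m.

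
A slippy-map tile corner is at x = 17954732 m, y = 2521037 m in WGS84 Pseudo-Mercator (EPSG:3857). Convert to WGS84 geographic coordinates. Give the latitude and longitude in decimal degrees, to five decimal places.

lat 22.07920°, lon 161.29010°

R = 6378137 m. λ = x/R = 161.29010178°.
φ = 2·arctan(exp(y/R)) − 90° = 2·arctan(1.48477) − 90° = 22.07920167°.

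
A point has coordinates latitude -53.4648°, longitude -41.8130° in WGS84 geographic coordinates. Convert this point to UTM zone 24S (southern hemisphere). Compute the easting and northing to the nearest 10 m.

Zone 24 central meridian λ₀ = 6×24 − 183 = -39°; Δλ = -2.8130°.
Transverse Mercator on WGS84 with k₀ = 0.9996 gives E = 313273.944 m, N = 4072337.993 m.

E 313270 m, N 4072340 m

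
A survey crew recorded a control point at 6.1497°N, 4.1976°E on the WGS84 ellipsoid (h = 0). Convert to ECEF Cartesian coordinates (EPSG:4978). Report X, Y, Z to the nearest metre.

X 6324666 m, Y 464188 m, Z 678720 m

WGS84: a = 6378137 m, e² = 0.006694380; N(φ) = a/√(1−e²sin²φ) = 6378382.015 m.
X = (N+h)·cosφ·cosλ = 6324665.669 m; Y = (N+h)·cosφ·sinλ = 464188.059 m; Z = (N(1−e²)+h)·sinφ = 678719.820 m.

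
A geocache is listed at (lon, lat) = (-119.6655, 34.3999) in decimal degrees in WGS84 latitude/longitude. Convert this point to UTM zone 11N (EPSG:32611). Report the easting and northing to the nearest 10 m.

Zone 11 central meridian λ₀ = 6×11 − 183 = -117°; Δλ = -2.6655°.
Transverse Mercator on WGS84 with k₀ = 0.9996 gives E = 254974.122 m, N = 3809718.958 m.

E 254970 m, N 3809720 m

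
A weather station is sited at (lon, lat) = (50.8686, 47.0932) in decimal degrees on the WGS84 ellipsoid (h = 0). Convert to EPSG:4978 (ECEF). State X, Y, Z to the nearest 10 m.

X 2745360 m, Y 3374380 m, Z 4648820 m

WGS84: a = 6378137 m, e² = 0.006694380; N(φ) = a/√(1−e²sin²φ) = 6389621.611 m.
X = (N+h)·cosφ·cosλ = 2745355.200 m; Y = (N+h)·cosφ·sinλ = 3374378.740 m; Z = (N(1−e²)+h)·sinφ = 4648824.949 m.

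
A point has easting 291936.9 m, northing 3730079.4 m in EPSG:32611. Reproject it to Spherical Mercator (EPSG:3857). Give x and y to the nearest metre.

Unproject from UTM 11N (λ₀ = -117°) → φ = 33.69029987°, λ = -119.24470038°.
Web Mercator (R = 6378137 m): x = -13274259.326 m, y = 3987292.288 m.

x -13274259 m, y 3987292 m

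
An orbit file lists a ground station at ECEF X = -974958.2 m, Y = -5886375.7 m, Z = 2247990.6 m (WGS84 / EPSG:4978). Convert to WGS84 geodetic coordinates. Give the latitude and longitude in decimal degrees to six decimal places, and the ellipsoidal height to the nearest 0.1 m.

λ = atan2(Y, X) = -99.40450029°; p = √(X²+Y²) = 5966570.4 m.
Bowring's method on WGS84 (a = 6378137 m, b = 6356752.314 m) gives φ = 20.77190012°, h = 536.766 m.

lat 20.771900°, lon -99.404500°, h 536.8 m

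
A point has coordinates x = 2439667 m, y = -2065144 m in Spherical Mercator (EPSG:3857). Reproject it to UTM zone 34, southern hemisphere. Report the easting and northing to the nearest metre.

Web Mercator inverse (R = 6378137 m) → φ = -18.23560319°, λ = 21.91590154°.
UTM 34S forward: E = 596833.499 m, N = 7983505.710 m.

E 596833 m, N 7983506 m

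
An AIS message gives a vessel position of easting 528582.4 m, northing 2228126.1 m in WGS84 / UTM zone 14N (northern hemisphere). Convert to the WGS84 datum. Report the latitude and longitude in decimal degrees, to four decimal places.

Zone 14N: λ₀ = -99°, k₀ = 0.9996, false easting 500000 m.
Meridian distance M = (N − FN)/k₀ = 2229017.7 m.
Inverse transverse Mercator on WGS84 gives φ = 20.15020016°, λ = -98.72649980°.

lat 20.1502°, lon -98.7265°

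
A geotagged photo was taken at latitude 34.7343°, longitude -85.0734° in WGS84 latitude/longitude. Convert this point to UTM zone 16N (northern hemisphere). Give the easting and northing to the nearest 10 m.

E 676380 m, N 3845270 m

Zone 16 central meridian λ₀ = 6×16 − 183 = -87°; Δλ = +1.9266°.
Transverse Mercator on WGS84 with k₀ = 0.9996 gives E = 676383.585 m, N = 3845268.622 m.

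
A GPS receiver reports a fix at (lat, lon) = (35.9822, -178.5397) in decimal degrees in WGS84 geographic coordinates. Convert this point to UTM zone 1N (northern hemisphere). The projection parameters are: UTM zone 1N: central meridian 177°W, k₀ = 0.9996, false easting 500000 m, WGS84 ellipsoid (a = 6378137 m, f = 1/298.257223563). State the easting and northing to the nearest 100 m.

Zone 1 central meridian λ₀ = 6×1 − 183 = -177°; Δλ = -1.5397°.
Transverse Mercator on WGS84 with k₀ = 0.9996 gives E = 361194.103 m, N = 3983070.112 m.

E 361200 m, N 3983100 m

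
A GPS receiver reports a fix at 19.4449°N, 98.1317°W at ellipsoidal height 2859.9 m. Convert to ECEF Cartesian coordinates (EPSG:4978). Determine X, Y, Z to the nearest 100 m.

WGS84: a = 6378137 m, e² = 0.006694380; N(φ) = a/√(1−e²sin²φ) = 6380504.249 m.
X = (N+h)·cosφ·cosλ = -851419.520 m; Y = (N+h)·cosφ·sinλ = -5958749.815 m; Z = (N(1−e²)+h)·sinφ = 2110803.792 m.

X -851400 m, Y -5958700 m, Z 2110800 m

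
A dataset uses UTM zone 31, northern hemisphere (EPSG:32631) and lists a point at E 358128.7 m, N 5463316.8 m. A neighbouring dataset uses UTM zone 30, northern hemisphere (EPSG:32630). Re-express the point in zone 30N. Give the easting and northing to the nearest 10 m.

UTM 31N → geographic: φ = 49.30610030°, λ = 1.04830063°.
UTM 30N (λ₀ = -3°) forward: E = 794247.587 m, N = 5469372.189 m.

E 794250 m, N 5469370 m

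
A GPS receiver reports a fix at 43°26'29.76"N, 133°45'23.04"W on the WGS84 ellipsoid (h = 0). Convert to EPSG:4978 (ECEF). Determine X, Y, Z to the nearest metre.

WGS84: a = 6378137 m, e² = 0.006694380; N(φ) = a/√(1−e²sin²φ) = 6388255.059 m.
X = (N+h)·cosφ·cosλ = -3207858.127 m; Y = (N+h)·cosφ·sinλ = -3350223.076 m; Z = (N(1−e²)+h)·sinφ = 4363253.006 m.

X -3207858 m, Y -3350223 m, Z 4363253 m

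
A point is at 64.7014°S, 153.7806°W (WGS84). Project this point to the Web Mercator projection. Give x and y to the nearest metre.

Web Mercator is spherical with R = a = 6378137 m.
x = R·λ = 6378137 × -2.683977796 = -17118778.086 m.
y = R·ln tan(π/4 + φ/2) = 6378137 × -1.494190998 = -9530154.889 m.

x -17118778 m, y -9530155 m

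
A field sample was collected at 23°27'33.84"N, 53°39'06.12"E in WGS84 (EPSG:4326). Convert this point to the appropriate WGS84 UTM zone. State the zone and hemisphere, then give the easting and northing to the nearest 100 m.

Longitude 53.6517° lies in the 6° band [48°, 54°), giving zone 39; latitude is north of the equator, so 39N.
Zone 39 central meridian λ₀ = 6×39 − 183 = 51°; Δλ = +2.6517°.
Transverse Mercator on WGS84 with k₀ = 0.9996 gives E = 770888.432 m, N = 2596873.380 m.

Zone 39N: E 770900 m, N 2596900 m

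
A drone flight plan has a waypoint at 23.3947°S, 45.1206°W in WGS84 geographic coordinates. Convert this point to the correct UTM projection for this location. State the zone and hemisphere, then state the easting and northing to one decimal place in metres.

Longitude -45.1206° lies in the 6° band [-48°, -42°), giving zone 23; latitude is south of the equator, so 23S.
Zone 23 central meridian λ₀ = 6×23 − 183 = -45°; Δλ = -0.1206°.
Transverse Mercator on WGS84 with k₀ = 0.9996 gives E = 487676.949 m, N = 7412780.818 m.

Zone 23S: E 487676.9 m, N 7412780.8 m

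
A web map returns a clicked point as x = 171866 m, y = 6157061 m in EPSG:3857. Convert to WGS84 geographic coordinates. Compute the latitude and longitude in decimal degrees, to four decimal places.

R = 6378137 m. λ = x/R = 1.54389855°.
φ = 2·arctan(exp(y/R)) − 90° = 2·arctan(2.62568) − 90° = 48.30090202°.

lat 48.3009°, lon 1.5439°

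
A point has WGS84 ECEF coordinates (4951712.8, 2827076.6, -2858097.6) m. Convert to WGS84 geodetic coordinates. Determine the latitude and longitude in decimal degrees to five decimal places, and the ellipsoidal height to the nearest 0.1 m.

λ = atan2(Y, X) = 29.72330048°; p = √(X²+Y²) = 5701913.9 m.
Bowring's method on WGS84 (a = 6378137 m, b = 6356752.314 m) gives φ = -26.77680038°, h = 4304.489 m.

lat -26.77680°, lon 29.72330°, h 4304.5 m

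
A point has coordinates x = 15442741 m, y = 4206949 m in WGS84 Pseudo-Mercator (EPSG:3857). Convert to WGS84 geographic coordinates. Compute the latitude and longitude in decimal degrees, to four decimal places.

R = 6378137 m. λ = x/R = 138.72450269°.
φ = 2·arctan(exp(y/R)) − 90° = 2·arctan(1.93400) − 90° = 35.31630321°.

lat 35.3163°, lon 138.7245°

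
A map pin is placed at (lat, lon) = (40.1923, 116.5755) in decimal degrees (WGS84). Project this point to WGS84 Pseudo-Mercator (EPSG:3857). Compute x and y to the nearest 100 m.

x 12977100 m, y 4893900 m

Web Mercator is spherical with R = a = 6378137 m.
x = R·λ = 6378137 × 2.034626302 = 12977125.299 m.
y = R·ln tan(π/4 + φ/2) = 6378137 × 0.767297138 = 4893926.267 m.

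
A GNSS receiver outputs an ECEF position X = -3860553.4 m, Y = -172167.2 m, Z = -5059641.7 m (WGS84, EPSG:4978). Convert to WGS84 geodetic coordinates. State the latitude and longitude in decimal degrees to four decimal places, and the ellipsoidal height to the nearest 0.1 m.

lat -52.8140°, lon -177.4465°, h 1985.7 m

λ = atan2(Y, X) = -177.44650026°; p = √(X²+Y²) = 3864390.5 m.
Bowring's method on WGS84 (a = 6378137 m, b = 6356752.314 m) gives φ = -52.81399994°, h = 1985.661 m.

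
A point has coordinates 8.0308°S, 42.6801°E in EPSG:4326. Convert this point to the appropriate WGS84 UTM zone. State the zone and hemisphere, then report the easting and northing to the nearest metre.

Zone 38S: E 244301 m, N 9111574 m

Longitude 42.6801° lies in the 6° band [42°, 48°), giving zone 38; latitude is south of the equator, so 38S.
Zone 38 central meridian λ₀ = 6×38 − 183 = 45°; Δλ = -2.3199°.
Transverse Mercator on WGS84 with k₀ = 0.9996 gives E = 244300.529 m, N = 9111573.659 m.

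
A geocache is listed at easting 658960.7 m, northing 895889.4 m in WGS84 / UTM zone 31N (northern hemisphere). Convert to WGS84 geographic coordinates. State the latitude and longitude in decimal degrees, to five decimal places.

Zone 31N: λ₀ = 3°, k₀ = 0.9996, false easting 500000 m.
Meridian distance M = (N − FN)/k₀ = 896247.9 m.
Inverse transverse Mercator on WGS84 gives φ = 8.10229988°, λ = 4.44269979°.

lat 8.10230°, lon 4.44270°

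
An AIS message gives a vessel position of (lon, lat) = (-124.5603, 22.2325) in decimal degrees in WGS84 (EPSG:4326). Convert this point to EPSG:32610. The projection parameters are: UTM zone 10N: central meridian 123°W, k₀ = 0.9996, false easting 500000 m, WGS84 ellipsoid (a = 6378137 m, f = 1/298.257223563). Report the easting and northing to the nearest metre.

E 339194 m, N 2459390 m

Zone 10 central meridian λ₀ = 6×10 − 183 = -123°; Δλ = -1.5603°.
Transverse Mercator on WGS84 with k₀ = 0.9996 gives E = 339194.083 m, N = 2459390.411 m.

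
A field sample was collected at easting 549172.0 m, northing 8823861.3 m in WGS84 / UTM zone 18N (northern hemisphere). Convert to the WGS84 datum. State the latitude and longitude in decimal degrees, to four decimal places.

lat 79.4737°, lon -72.5883°

Zone 18N: λ₀ = -75°, k₀ = 0.9996, false easting 500000 m.
Meridian distance M = (N − FN)/k₀ = 8827392.3 m.
Inverse transverse Mercator on WGS84 gives φ = 79.47370031°, λ = -72.58830081°.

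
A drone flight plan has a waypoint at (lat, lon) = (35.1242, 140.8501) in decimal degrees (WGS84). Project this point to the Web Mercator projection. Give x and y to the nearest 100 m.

Web Mercator is spherical with R = a = 6378137 m.
x = R·λ = 6378137 × 2.458297997 = 15679361.410 m.
y = R·ln tan(π/4 + φ/2) = 6378137 × 0.655484864 = 4180772.263 m.

x 15679400 m, y 4180800 m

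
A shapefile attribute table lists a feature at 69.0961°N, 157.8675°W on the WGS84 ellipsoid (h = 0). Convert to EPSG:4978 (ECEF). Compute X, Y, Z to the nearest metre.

X -2114227 m, Y -859896 m, Z 5935806 m

WGS84: a = 6378137 m, e² = 0.006694380; N(φ) = a/√(1−e²sin²φ) = 6396850.005 m.
X = (N+h)·cosφ·cosλ = -2114227.307 m; Y = (N+h)·cosφ·sinλ = -859896.001 m; Z = (N(1−e²)+h)·sinφ = 5935806.205 m.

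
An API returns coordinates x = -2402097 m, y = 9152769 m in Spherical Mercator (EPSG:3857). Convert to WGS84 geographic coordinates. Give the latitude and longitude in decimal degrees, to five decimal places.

lat 63.21340°, lon -21.57840°

R = 6378137 m. λ = x/R = -21.57840449°.
φ = 2·arctan(exp(y/R)) − 90° = 2·arctan(4.19974) − 90° = 63.21339849°.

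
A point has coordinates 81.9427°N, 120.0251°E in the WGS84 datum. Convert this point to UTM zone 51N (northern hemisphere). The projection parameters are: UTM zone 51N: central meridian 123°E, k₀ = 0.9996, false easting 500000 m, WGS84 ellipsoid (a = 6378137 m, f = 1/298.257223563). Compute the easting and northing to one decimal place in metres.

E 453468.5 m, N 9099629.1 m

Zone 51 central meridian λ₀ = 6×51 − 183 = 123°; Δλ = -2.9749°.
Transverse Mercator on WGS84 with k₀ = 0.9996 gives E = 453468.540 m, N = 9099629.081 m.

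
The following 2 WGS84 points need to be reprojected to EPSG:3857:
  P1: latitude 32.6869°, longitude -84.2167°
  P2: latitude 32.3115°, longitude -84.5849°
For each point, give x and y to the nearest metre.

Web Mercator: x = R·λ, y = R·ln tan(π/4+φ/2), R = 6378137 m.
P1 (32.6869°, -84.2167°) → (-9374960.160, 3853818.536) m.
P2 (32.3115°, -84.5849°) → (-9415947.997, 3804269.658) m.

P1: x -9374960 m, y 3853819 m; P2: x -9415948 m, y 3804270 m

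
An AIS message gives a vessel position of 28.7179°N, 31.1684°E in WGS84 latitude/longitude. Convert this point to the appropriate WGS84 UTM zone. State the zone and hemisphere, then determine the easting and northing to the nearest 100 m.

Zone 36N: E 321100 m, N 3178100 m

Longitude 31.1684° lies in the 6° band [30°, 36°), giving zone 36; latitude is north of the equator, so 36N.
Zone 36 central meridian λ₀ = 6×36 − 183 = 33°; Δλ = -1.8316°.
Transverse Mercator on WGS84 with k₀ = 0.9996 gives E = 321103.544 m, N = 3178106.259 m.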